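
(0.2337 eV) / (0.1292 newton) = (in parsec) 1 eV = 1.6021766e-19 J, so 0.2337 eV = 0.2337 * 1.6021766e-19 = 3.7442868e-20 J. 0.1292 newton = 0.1292 N. Combine: 3.7442868e-20 J / 0.1292 N = 2.8980548e-19 m. 1 parsec = 3.0856776e+16 m, so 2.8980548e-19 m = 2.8980548e-19 / 3.0856776e+16 = 9.391956e-36 parsec ≈ 9.392e-36 parsec (4 s.f.). Final answer: 9.392e-36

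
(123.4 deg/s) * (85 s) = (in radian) 1 deg/s = 0.017453293 rad/s, so 123.4 deg/s = 123.4 * 0.017453293 = 2.1537363 rad/s. 85 s is already in s. Combine: 2.1537363 rad/s * 85 s = 183.06759 rad. 183.06759 rad = 183.06759 radian ≈ 183.1 radian (4 s.f.). Final answer: 183.1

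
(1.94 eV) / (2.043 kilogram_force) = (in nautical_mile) 1 eV = 1.6021766e-19 J, so 1.94 eV = 1.94 * 1.6021766e-19 = 3.1082227e-19 J. 1 kilogram_force = 9.80665 N, so 2.043 kilogram_force = 2.043 * 9.80665 = 20.034986 N. Combine: 3.1082227e-19 J / 20.034986 N = 1.5513975e-20 m. 1 nautical_mile = 1852 m, so 1.5513975e-20 m = 1.5513975e-20 / 1852 = 8.3768762e-24 nautical_mile ≈ 8.377e-24 nautical_mile (4 s.f.). Final answer: 8.377e-24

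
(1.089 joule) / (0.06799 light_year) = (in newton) 1.693e-15. Check: 1.089 joule = 1.089 J. 1 light_year = 9.4607305e+15 m, so 0.06799 light_year = 0.06799 * 9.4607305e+15 = 6.4323506e+14 m. Combine: 1.089 J / 6.4323506e+14 m = 1.6930047e-15 N. 1.6930047e-15 N = 1.6930047e-15 newton ≈ 1.693e-15 newton (4 s.f.).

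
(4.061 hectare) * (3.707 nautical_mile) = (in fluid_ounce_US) 9.427e+12. Check: 1 hectare = 10000 m^2, so 4.061 hectare = 4.061 * 10000 = 40610 m^2. 1 nautical_mile = 1852 m, so 3.707 nautical_mile = 3.707 * 1852 = 6865.364 m. Combine: 40610 m^2 * 6865.364 m = 2.7880243e+08 m^3. 1 fluid_ounce_US = 2.957353e-05 m^3, so 2.7880243e+08 m^3 = 2.7880243e+08 / 2.957353e-05 = 9.4274318e+12 fluid_ounce_US ≈ 9.427e+12 fluid_ounce_US (4 s.f.).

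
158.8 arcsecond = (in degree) 0.04411. Check: 1 arcsecond = 4.8481368e-06 rad, so 158.8 arcsecond = 158.8 * 4.8481368e-06 = 0.00076988413 rad. 1 degree = 0.017453293 rad, so 0.00076988413 rad = 0.00076988413 / 0.017453293 = 0.044111111 degree ≈ 0.04411 degree (4 s.f.).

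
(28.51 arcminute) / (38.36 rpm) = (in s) 0.002065. Check: 1 arcminute = 0.00029088821 rad, so 28.51 arcminute = 28.51 * 0.00029088821 = 0.0082932228 rad. 1 rpm = 0.10471976 rad/s, so 38.36 rpm = 38.36 * 0.10471976 = 4.0170498 rad/s. Combine: 0.0082932228 rad / 4.0170498 rad/s = 0.0020645059 s. Result: 0.0020645059 s ≈ 0.002065 s (4 s.f.).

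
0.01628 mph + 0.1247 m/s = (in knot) 0.2565. Check: 1 mph = 0.44704 m/s, so 0.01628 mph = 0.01628 * 0.44704 = 0.0072778112 m/s. 0.1247 m/s is already in m/s. Sum: 0.0072778112 + 0.1247 = 0.13197781 m/s. 1 knot = 0.51444444 m/s, so 0.13197781 m/s = 0.13197781 / 0.51444444 = 0.25654434 knot ≈ 0.2565 knot (4 s.f.).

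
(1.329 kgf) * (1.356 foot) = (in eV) 1 kgf = 9.80665 N, so 1.329 kgf = 1.329 * 9.80665 = 13.033038 N. 1 foot = 0.3048 m, so 1.356 foot = 1.356 * 0.3048 = 0.4133088 m. Combine: 13.033038 N * 0.4133088 m = 5.3866692 J. 1 eV = 1.6021766e-19 J, so 5.3866692 J = 5.3866692 / 1.6021766e-19 = 3.3620945e+19 eV ≈ 3.362e+19 eV (4 s.f.). Final answer: 3.362e+19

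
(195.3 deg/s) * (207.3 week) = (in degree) 2.449e+10. Check: 1 deg/s = 0.017453293 rad/s, so 195.3 deg/s = 195.3 * 0.017453293 = 3.408628 rad/s. 1 week = 604800 s, so 207.3 week = 207.3 * 604800 = 1.2537504e+08 s. Combine: 3.408628 rad/s * 1.2537504e+08 s = 4.2735688e+08 rad. 1 degree = 0.017453293 rad, so 4.2735688e+08 rad = 4.2735688e+08 / 0.017453293 = 2.4485745e+10 degree ≈ 2.449e+10 degree (4 s.f.).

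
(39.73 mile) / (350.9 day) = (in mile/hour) 0.004718. Check: 1 mile = 1609.344 m, so 39.73 mile = 39.73 * 1609.344 = 63939.237 m. 1 day = 86400 s, so 350.9 day = 350.9 * 86400 = 30317760 s. Combine: 63939.237 m / 30317760 s = 0.0021089697 m/s. 1 mile/hour = 0.44704 m/s, so 0.0021089697 m/s = 0.0021089697 / 0.44704 = 0.0047176309 mile/hour ≈ 0.004718 mile/hour (4 s.f.).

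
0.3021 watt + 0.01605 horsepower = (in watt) 12.27. Check: 0.3021 watt = 0.3021 W. 1 horsepower = 745.69987 W, so 0.01605 horsepower = 0.01605 * 745.69987 = 11.968483 W. Sum: 0.3021 + 11.968483 = 12.270583 W. 12.270583 W = 12.270583 watt ≈ 12.27 watt (4 s.f.).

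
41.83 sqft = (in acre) 0.0009603. Check: 1 sqft = 0.09290304 m^2, so 41.83 sqft = 41.83 * 0.09290304 = 3.8861342 m^2. 1 acre = 4046.8564 m^2, so 3.8861342 m^2 = 3.8861342 / 4046.8564 = 0.00096028466 acre ≈ 0.0009603 acre (4 s.f.).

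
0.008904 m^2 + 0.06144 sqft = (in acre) 3.611e-06. Check: 0.008904 m^2 is already in m^2. 1 sqft = 0.09290304 m^2, so 0.06144 sqft = 0.06144 * 0.09290304 = 0.0057079628 m^2. Sum: 0.008904 + 0.0057079628 = 0.014611963 m^2. 1 acre = 4046.8564 m^2, so 0.014611963 m^2 = 0.014611963 / 4046.8564 = 3.6106946e-06 acre ≈ 3.611e-06 acre (4 s.f.).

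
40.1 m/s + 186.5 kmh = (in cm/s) 40.1 m/s is already in m/s. 1 kmh = 0.27777778 m/s, so 186.5 kmh = 186.5 * 0.27777778 = 51.805556 m/s. Sum: 40.1 + 51.805556 = 91.905556 m/s. 1 cm/s = 0.01 m/s, so 91.905556 m/s = 91.905556 / 0.01 = 9190.5556 cm/s ≈ 9191 cm/s (4 s.f.). Final answer: 9191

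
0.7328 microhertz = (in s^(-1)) 7.328e-07. Check: 1 microhertz = 1e-06 Hz, so 0.7328 microhertz = 0.7328 * 1e-06 = 7.328e-07 Hz. 7.328e-07 Hz = 7.328e-07 s^(-1).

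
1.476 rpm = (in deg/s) 1 rpm = 0.10471976 rad/s, so 1.476 rpm = 1.476 * 0.10471976 = 0.15456636 rad/s. 1 deg/s = 0.017453293 rad/s, so 0.15456636 rad/s = 0.15456636 / 0.017453293 = 8.856 deg/s. Final answer: 8.856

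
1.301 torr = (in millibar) 1 torr = 133.32237 Pa, so 1.301 torr = 1.301 * 133.32237 = 173.4524 Pa. 1 millibar = 100 Pa, so 173.4524 Pa = 173.4524 / 100 = 1.734524 millibar ≈ 1.735 millibar (4 s.f.). Final answer: 1.735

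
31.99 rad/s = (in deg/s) 1833. Check: 1 deg/s = 0.017453293 rad/s, so 31.99 rad/s = 31.99 / 0.017453293 = 1832.892 deg/s ≈ 1833 deg/s (4 s.f.).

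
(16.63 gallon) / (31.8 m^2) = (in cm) 0.198. Check: 1 gallon = 0.0037854118 m^3, so 16.63 gallon = 16.63 * 0.0037854118 = 0.062951398 m^3. 31.8 m^2 is already in m^2. Combine: 0.062951398 m^3 / 31.8 m^2 = 0.0019796037 m. 1 cm = 0.01 m, so 0.0019796037 m = 0.0019796037 / 0.01 = 0.19796037 cm ≈ 0.198 cm (4 s.f.).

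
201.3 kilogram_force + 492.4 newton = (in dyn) 2.466e+08. Check: 1 kilogram_force = 9.80665 N, so 201.3 kilogram_force = 201.3 * 9.80665 = 1974.0786 N. 492.4 newton = 492.4 N. Sum: 1974.0786 + 492.4 = 2466.4786 N. 1 dyn = 1e-05 N, so 2466.4786 N = 2466.4786 / 1e-05 = 2.4664786e+08 dyn ≈ 2.466e+08 dyn (4 s.f.).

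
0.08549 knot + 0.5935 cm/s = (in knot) 0.09703. Check: 1 knot = 0.51444444 m/s, so 0.08549 knot = 0.08549 * 0.51444444 = 0.043979856 m/s. 1 cm/s = 0.01 m/s, so 0.5935 cm/s = 0.5935 * 0.01 = 0.005935 m/s. Sum: 0.043979856 + 0.005935 = 0.049914856 m/s. 1 knot = 0.51444444 m/s, so 0.049914856 m/s = 0.049914856 / 0.51444444 = 0.097026717 knot ≈ 0.09703 knot (4 s.f.).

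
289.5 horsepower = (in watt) 2.159e+05. Check: 1 horsepower = 745.69987 W, so 289.5 horsepower = 289.5 * 745.69987 = 215880.11 W. 215880.11 W = 215880.11 watt ≈ 2.159e+05 watt (4 s.f.).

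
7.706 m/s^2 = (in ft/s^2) 1 ft/s^2 = 0.3048 m/s^2, so 7.706 m/s^2 = 7.706 / 0.3048 = 25.282152 ft/s^2 ≈ 25.28 ft/s^2 (4 s.f.). Final answer: 25.28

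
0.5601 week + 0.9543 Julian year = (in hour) 8459. Check: 1 week = 604800 s, so 0.5601 week = 0.5601 * 604800 = 338748.48 s. 1 Julian year = 31557600 s, so 0.9543 Julian year = 0.9543 * 31557600 = 30115418 s. Sum: 338748.48 + 30115418 = 30454166 s. 1 hour = 3600 s, so 30454166 s = 30454166 / 3600 = 8459.4906 hour ≈ 8459 hour (4 s.f.).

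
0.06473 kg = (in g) 64.73. Check: 1 g = 0.001 kg, so 0.06473 kg = 0.06473 / 0.001 = 64.73 g.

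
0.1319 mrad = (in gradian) 0.008397. Check: 1 mrad = 0.001 rad, so 0.1319 mrad = 0.1319 * 0.001 = 0.0001319 rad. 1 gradian = 0.015707963 rad, so 0.0001319 rad = 0.0001319 / 0.015707963 = 0.0083970148 gradian ≈ 0.008397 gradian (4 s.f.).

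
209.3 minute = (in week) 1 minute = 60 s, so 209.3 minute = 209.3 * 60 = 12558 s. 1 week = 604800 s, so 12558 s = 12558 / 604800 = 0.020763889 week ≈ 0.02076 week (4 s.f.). Final answer: 0.02076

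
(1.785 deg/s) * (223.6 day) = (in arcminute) 1 deg/s = 0.017453293 rad/s, so 1.785 deg/s = 1.785 * 0.017453293 = 0.031154127 rad/s. 1 day = 86400 s, so 223.6 day = 223.6 * 86400 = 19319040 s. Combine: 0.031154127 rad/s * 19319040 s = 601867.83 rad. 1 arcminute = 0.00029088821 rad, so 601867.83 rad = 601867.83 / 0.00029088821 = 2.0690692e+09 arcminute ≈ 2.069e+09 arcminute (4 s.f.). Final answer: 2.069e+09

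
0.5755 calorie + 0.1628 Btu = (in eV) 1.087e+21. Check: 1 calorie = 4.184 J, so 0.5755 calorie = 0.5755 * 4.184 = 2.407892 J. 1 Btu = 1055.0559 J, so 0.1628 Btu = 0.1628 * 1055.0559 = 171.76309 J. Sum: 2.407892 + 171.76309 = 174.17098 J. 1 eV = 1.6021766e-19 J, so 174.17098 J = 174.17098 / 1.6021766e-19 = 1.0870898e+21 eV ≈ 1.087e+21 eV (4 s.f.).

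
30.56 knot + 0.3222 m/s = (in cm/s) 1 knot = 0.51444444 m/s, so 30.56 knot = 30.56 * 0.51444444 = 15.721422 m/s. 0.3222 m/s is already in m/s. Sum: 15.721422 + 0.3222 = 16.043622 m/s. 1 cm/s = 0.01 m/s, so 16.043622 m/s = 16.043622 / 0.01 = 1604.3622 cm/s ≈ 1604 cm/s (4 s.f.). Final answer: 1604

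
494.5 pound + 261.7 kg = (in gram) 4.86e+05. Check: 1 pound = 0.45359237 kg, so 494.5 pound = 494.5 * 0.45359237 = 224.30143 kg. 261.7 kg is already in kg. Sum: 224.30143 + 261.7 = 486.00143 kg. 1 gram = 0.001 kg, so 486.00143 kg = 486.00143 / 0.001 = 486001.43 gram ≈ 4.86e+05 gram (4 s.f.).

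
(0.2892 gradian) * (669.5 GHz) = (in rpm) 2.904e+10. Check: 1 gradian = 0.015707963 rad, so 0.2892 gradian = 0.2892 * 0.015707963 = 0.004542743 rad. 1 GHz = 1e+09 Hz, so 669.5 GHz = 669.5 * 1e+09 = 6.695e+11 Hz. Combine: 0.004542743 rad * 6.695e+11 Hz = 3.0413664e+09 rad/s. 1 rpm = 0.10471976 rad/s, so 3.0413664e+09 rad/s = 3.0413664e+09 / 0.10471976 = 2.904291e+10 rpm ≈ 2.904e+10 rpm (4 s.f.).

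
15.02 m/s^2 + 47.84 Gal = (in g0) 15.02 m/s^2 is already in m/s^2. 1 Gal = 0.01 m/s^2, so 47.84 Gal = 47.84 * 0.01 = 0.4784 m/s^2. Sum: 15.02 + 0.4784 = 15.4984 m/s^2. 1 g0 = 9.80665 m/s^2, so 15.4984 m/s^2 = 15.4984 / 9.80665 = 1.580397 g0 ≈ 1.58 g0 (4 s.f.). Final answer: 1.58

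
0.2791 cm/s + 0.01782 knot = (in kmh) 0.04305. Check: 1 cm/s = 0.01 m/s, so 0.2791 cm/s = 0.2791 * 0.01 = 0.002791 m/s. 1 knot = 0.51444444 m/s, so 0.01782 knot = 0.01782 * 0.51444444 = 0.0091674 m/s. Sum: 0.002791 + 0.0091674 = 0.0119584 m/s. 1 kmh = 0.27777778 m/s, so 0.0119584 m/s = 0.0119584 / 0.27777778 = 0.04305024 kmh ≈ 0.04305 kmh (4 s.f.).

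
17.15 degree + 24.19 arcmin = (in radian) 1 degree = 0.017453293 rad, so 17.15 degree = 17.15 * 0.017453293 = 0.29932397 rad. 1 arcmin = 0.00029088821 rad, so 24.19 arcmin = 24.19 * 0.00029088821 = 0.0070365858 rad. Sum: 0.29932397 + 0.0070365858 = 0.30636055 rad. 0.30636055 rad = 0.30636055 radian ≈ 0.3064 radian (4 s.f.). Final answer: 0.3064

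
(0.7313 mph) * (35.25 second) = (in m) 11.52. Check: 1 mph = 0.44704 m/s, so 0.7313 mph = 0.7313 * 0.44704 = 0.32692035 m/s. 35.25 second = 35.25 s. Combine: 0.32692035 m/s * 35.25 s = 11.523942 m. Result: 11.523942 m ≈ 11.52 m (4 s.f.).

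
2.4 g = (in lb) 1 g = 0.001 kg, so 2.4 g = 2.4 * 0.001 = 0.0024 kg. 1 lb = 0.45359237 kg, so 0.0024 kg = 0.0024 / 0.45359237 = 0.0052910943 lb ≈ 0.005291 lb (4 s.f.). Final answer: 0.005291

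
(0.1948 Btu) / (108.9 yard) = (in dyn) 1 Btu = 1055.0559 J, so 0.1948 Btu = 0.1948 * 1055.0559 = 205.52488 J. 1 yard = 0.9144 m, so 108.9 yard = 108.9 * 0.9144 = 99.57816 m. Combine: 205.52488 J / 99.57816 m = 2.0639554 N. 1 dyn = 1e-05 N, so 2.0639554 N = 2.0639554 / 1e-05 = 206395.54 dyn ≈ 2.064e+05 dyn (4 s.f.). Final answer: 2.064e+05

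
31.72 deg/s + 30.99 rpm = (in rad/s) 1 deg/s = 0.017453293 rad/s, so 31.72 deg/s = 31.72 * 0.017453293 = 0.55361844 rad/s. 1 rpm = 0.10471976 rad/s, so 30.99 rpm = 30.99 * 0.10471976 = 3.2452652 rad/s. Sum: 0.55361844 + 3.2452652 = 3.7988836 rad/s. Result: 3.7988836 rad/s ≈ 3.799 rad/s (4 s.f.). Final answer: 3.799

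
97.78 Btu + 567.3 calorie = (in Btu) 1 Btu = 1055.0559 J, so 97.78 Btu = 97.78 * 1055.0559 = 103163.36 J. 1 calorie = 4.184 J, so 567.3 calorie = 567.3 * 4.184 = 2373.5832 J. Sum: 103163.36 + 2373.5832 = 105536.94 J. 1 Btu = 1055.0559 J, so 105536.94 J = 105536.94 / 1055.0559 = 100.02972 Btu ≈ 100 Btu (4 s.f.). Final answer: 100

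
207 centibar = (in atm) 2.043. Check: 1 centibar = 1000 Pa, so 207 centibar = 207 * 1000 = 207000 Pa. 1 atm = 101325 Pa, so 207000 Pa = 207000 / 101325 = 2.0429312 atm ≈ 2.043 atm (4 s.f.).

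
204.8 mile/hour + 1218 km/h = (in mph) 1 mile/hour = 0.44704 m/s, so 204.8 mile/hour = 204.8 * 0.44704 = 91.553792 m/s. 1 km/h = 0.27777778 m/s, so 1218 km/h = 1218 * 0.27777778 = 338.33333 m/s. Sum: 91.553792 + 338.33333 = 429.88713 m/s. 1 mph = 0.44704 m/s, so 429.88713 m/s = 429.88713 / 0.44704 = 961.63011 mph ≈ 961.6 mph (4 s.f.). Final answer: 961.6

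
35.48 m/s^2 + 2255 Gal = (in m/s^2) 35.48 m/s^2 is already in m/s^2. 1 Gal = 0.01 m/s^2, so 2255 Gal = 2255 * 0.01 = 22.55 m/s^2. Sum: 35.48 + 22.55 = 58.03 m/s^2. Result: 58.03 m/s^2. Final answer: 58.03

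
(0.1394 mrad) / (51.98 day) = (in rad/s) 1 mrad = 0.001 rad, so 0.1394 mrad = 0.1394 * 0.001 = 0.0001394 rad. 1 day = 86400 s, so 51.98 day = 51.98 * 86400 = 4491072 s. Combine: 0.0001394 rad / 4491072 s = 3.103936e-11 rad/s. Result: 3.103936e-11 rad/s ≈ 3.104e-11 rad/s (4 s.f.). Final answer: 3.104e-11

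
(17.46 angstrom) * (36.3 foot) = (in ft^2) 2.079e-07. Check: 1 angstrom = 1e-10 m, so 17.46 angstrom = 17.46 * 1e-10 = 1.746e-09 m. 1 foot = 0.3048 m, so 36.3 foot = 36.3 * 0.3048 = 11.06424 m. Combine: 1.746e-09 m * 11.06424 m = 1.9318163e-08 m^2. 1 ft^2 = 0.09290304 m^2, so 1.9318163e-08 m^2 = 1.9318163e-08 / 0.09290304 = 2.0793898e-07 ft^2 ≈ 2.079e-07 ft^2 (4 s.f.).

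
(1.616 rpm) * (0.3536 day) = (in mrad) 5.17e+06. Check: 1 rpm = 0.10471976 rad/s, so 1.616 rpm = 1.616 * 0.10471976 = 0.16922712 rad/s. 1 day = 86400 s, so 0.3536 day = 0.3536 * 86400 = 30551.04 s. Combine: 0.16922712 rad/s * 30551.04 s = 5170.0646 rad. 1 mrad = 0.001 rad, so 5170.0646 rad = 5170.0646 / 0.001 = 5170064.6 mrad ≈ 5.17e+06 mrad (4 s.f.).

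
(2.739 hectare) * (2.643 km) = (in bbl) 4.553e+08. Check: 1 hectare = 10000 m^2, so 2.739 hectare = 2.739 * 10000 = 27390 m^2. 1 km = 1000 m, so 2.643 km = 2.643 * 1000 = 2643 m. Combine: 27390 m^2 * 2643 m = 72391770 m^3. 1 bbl = 0.15898729 m^3, so 72391770 m^3 = 72391770 / 0.15898729 = 4.5533053e+08 bbl ≈ 4.553e+08 bbl (4 s.f.).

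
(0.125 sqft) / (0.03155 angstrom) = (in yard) 4.025e+09. Check: 1 sqft = 0.09290304 m^2, so 0.125 sqft = 0.125 * 0.09290304 = 0.01161288 m^2. 1 angstrom = 1e-10 m, so 0.03155 angstrom = 0.03155 * 1e-10 = 3.155e-12 m. Combine: 0.01161288 m^2 / 3.155e-12 m = 3.6807861e+09 m. 1 yard = 0.9144 m, so 3.6807861e+09 m = 3.6807861e+09 / 0.9144 = 4.0253566e+09 yard ≈ 4.025e+09 yard (4 s.f.).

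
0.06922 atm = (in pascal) 7014. Check: 1 atm = 101325 Pa, so 0.06922 atm = 0.06922 * 101325 = 7013.7165 Pa. 7013.7165 Pa = 7013.7165 pascal ≈ 7014 pascal (4 s.f.).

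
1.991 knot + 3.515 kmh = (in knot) 3.889. Check: 1 knot = 0.51444444 m/s, so 1.991 knot = 1.991 * 0.51444444 = 1.0242589 m/s. 1 kmh = 0.27777778 m/s, so 3.515 kmh = 3.515 * 0.27777778 = 0.97638889 m/s. Sum: 1.0242589 + 0.97638889 = 2.0006478 m/s. 1 knot = 0.51444444 m/s, so 2.0006478 m/s = 2.0006478 / 0.51444444 = 3.8889482 knot ≈ 3.889 knot (4 s.f.).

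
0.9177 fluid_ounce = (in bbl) 1 fluid_ounce = 2.957353e-05 m^3, so 0.9177 fluid_ounce = 0.9177 * 2.957353e-05 = 2.7139628e-05 m^3. 1 bbl = 0.15898729 m^3, so 2.7139628e-05 m^3 = 2.7139628e-05 / 0.15898729 = 0.00017070312 bbl ≈ 0.0001707 bbl (4 s.f.). Final answer: 0.0001707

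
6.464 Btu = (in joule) 6820. Check: 1 Btu = 1055.0559 J, so 6.464 Btu = 6.464 * 1055.0559 = 6819.881 J. 6819.881 J = 6819.881 joule ≈ 6820 joule (4 s.f.).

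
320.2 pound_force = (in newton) 1 pound_force = 4.4482216 N, so 320.2 pound_force = 320.2 * 4.4482216 = 1424.3206 N. 1424.3206 N = 1424.3206 newton ≈ 1424 newton (4 s.f.). Final answer: 1424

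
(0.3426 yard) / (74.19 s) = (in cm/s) 1 yard = 0.9144 m, so 0.3426 yard = 0.3426 * 0.9144 = 0.31327344 m. 74.19 s is already in s. Combine: 0.31327344 m / 74.19 s = 0.0042225831 m/s. 1 cm/s = 0.01 m/s, so 0.0042225831 m/s = 0.0042225831 / 0.01 = 0.42225831 cm/s ≈ 0.4223 cm/s (4 s.f.). Final answer: 0.4223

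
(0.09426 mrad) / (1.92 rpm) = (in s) 0.0004688. Check: 1 mrad = 0.001 rad, so 0.09426 mrad = 0.09426 * 0.001 = 9.426e-05 rad. 1 rpm = 0.10471976 rad/s, so 1.92 rpm = 1.92 * 0.10471976 = 0.20106193 rad/s. Combine: 9.426e-05 rad / 0.20106193 rad/s = 0.00046881078 s. Result: 0.00046881078 s ≈ 0.0004688 s (4 s.f.).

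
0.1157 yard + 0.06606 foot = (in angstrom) 1.259e+09. Check: 1 yard = 0.9144 m, so 0.1157 yard = 0.1157 * 0.9144 = 0.10579608 m. 1 foot = 0.3048 m, so 0.06606 foot = 0.06606 * 0.3048 = 0.020135088 m. Sum: 0.10579608 + 0.020135088 = 0.12593117 m. 1 angstrom = 1e-10 m, so 0.12593117 m = 0.12593117 / 1e-10 = 1.2593117e+09 angstrom ≈ 1.259e+09 angstrom (4 s.f.).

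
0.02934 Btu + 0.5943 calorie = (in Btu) 1 Btu = 1055.0559 J, so 0.02934 Btu = 0.02934 * 1055.0559 = 30.955339 J. 1 calorie = 4.184 J, so 0.5943 calorie = 0.5943 * 4.184 = 2.4865512 J. Sum: 30.955339 + 2.4865512 = 33.44189 J. 1 Btu = 1055.0559 J, so 33.44189 J = 33.44189 / 1055.0559 = 0.031696796 Btu ≈ 0.0317 Btu (4 s.f.). Final answer: 0.0317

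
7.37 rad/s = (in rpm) 70.38. Check: 1 rpm = 0.10471976 rad/s, so 7.37 rad/s = 7.37 / 0.10471976 = 70.378316 rpm ≈ 70.38 rpm (4 s.f.).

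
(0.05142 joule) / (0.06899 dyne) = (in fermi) 7.453e+19. Check: 0.05142 joule = 0.05142 J. 1 dyne = 1e-05 N, so 0.06899 dyne = 0.06899 * 1e-05 = 6.899e-07 N. Combine: 0.05142 J / 6.899e-07 N = 74532.541 m. 1 fermi = 1e-15 m, so 74532.541 m = 74532.541 / 1e-15 = 7.4532541e+19 fermi ≈ 7.453e+19 fermi (4 s.f.).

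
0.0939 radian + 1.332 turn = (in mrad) 0.0939 radian = 0.0939 rad. 1 turn = 6.2831853 rad, so 1.332 turn = 1.332 * 6.2831853 = 8.3692028 rad. Sum: 0.0939 + 8.3692028 = 8.4631028 rad. 1 mrad = 0.001 rad, so 8.4631028 rad = 8.4631028 / 0.001 = 8463.1028 mrad ≈ 8463 mrad (4 s.f.). Final answer: 8463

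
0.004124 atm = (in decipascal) 4179. Check: 1 atm = 101325 Pa, so 0.004124 atm = 0.004124 * 101325 = 417.8643 Pa. 1 decipascal = 0.1 Pa, so 417.8643 Pa = 417.8643 / 0.1 = 4178.643 decipascal ≈ 4179 decipascal (4 s.f.).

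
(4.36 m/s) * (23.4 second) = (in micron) 1.02e+08. Check: 4.36 m/s is already in m/s. 23.4 second = 23.4 s. Combine: 4.36 m/s * 23.4 s = 102.024 m. 1 micron = 1e-06 m, so 102.024 m = 102.024 / 1e-06 = 1.02024e+08 micron ≈ 1.02e+08 micron (4 s.f.).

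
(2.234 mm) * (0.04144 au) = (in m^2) 1.385e+07. Check: 1 mm = 0.001 m, so 2.234 mm = 2.234 * 0.001 = 0.002234 m. 1 au = 1.4959787e+11 m, so 0.04144 au = 0.04144 * 1.4959787e+11 = 6.1993358e+09 m. Combine: 0.002234 m * 6.1993358e+09 m = 13849316 m^2. Result: 13849316 m^2 ≈ 1.385e+07 m^2 (4 s.f.).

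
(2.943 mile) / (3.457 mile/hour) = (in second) 3065. Check: 1 mile = 1609.344 m, so 2.943 mile = 2.943 * 1609.344 = 4736.2994 m. 1 mile/hour = 0.44704 m/s, so 3.457 mile/hour = 3.457 * 0.44704 = 1.5454173 m/s. Combine: 4736.2994 m / 1.5454173 m/s = 3064.7382 s. 3064.7382 s = 3064.7382 second ≈ 3065 second (4 s.f.).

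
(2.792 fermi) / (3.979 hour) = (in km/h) 7.017e-19. Check: 1 fermi = 1e-15 m, so 2.792 fermi = 2.792 * 1e-15 = 2.792e-15 m. 1 hour = 3600 s, so 3.979 hour = 3.979 * 3600 = 14324.4 s. Combine: 2.792e-15 m / 14324.4 s = 1.9491218e-19 m/s. 1 km/h = 0.27777778 m/s, so 1.9491218e-19 m/s = 1.9491218e-19 / 0.27777778 = 7.0168384e-19 km/h ≈ 7.017e-19 km/h (4 s.f.).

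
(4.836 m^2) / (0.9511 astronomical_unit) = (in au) 4.836 m^2 is already in m^2. 1 astronomical_unit = 1.4959787e+11 m, so 0.9511 astronomical_unit = 0.9511 * 1.4959787e+11 = 1.4228253e+11 m. Combine: 4.836 m^2 / 1.4228253e+11 m = 3.3988711e-11 m. 1 au = 1.4959787e+11 m, so 3.3988711e-11 m = 3.3988711e-11 / 1.4959787e+11 = 2.272005e-22 au ≈ 2.272e-22 au (4 s.f.). Final answer: 2.272e-22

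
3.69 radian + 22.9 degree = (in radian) 4.09. Check: 3.69 radian = 3.69 rad. 1 degree = 0.017453293 rad, so 22.9 degree = 22.9 * 0.017453293 = 0.3996804 rad. Sum: 3.69 + 0.3996804 = 4.0896804 rad. 4.0896804 rad = 4.0896804 radian ≈ 4.09 radian (4 s.f.).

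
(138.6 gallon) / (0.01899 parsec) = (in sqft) 9.638e-15. Check: 1 gallon = 0.0037854118 m^3, so 138.6 gallon = 138.6 * 0.0037854118 = 0.52465807 m^3. 1 parsec = 3.0856776e+16 m, so 0.01899 parsec = 0.01899 * 3.0856776e+16 = 5.8597017e+14 m. Combine: 0.52465807 m^3 / 5.8597017e+14 m = 8.9536652e-16 m^2. 1 sqft = 0.09290304 m^2, so 8.9536652e-16 m^2 = 8.9536652e-16 / 0.09290304 = 9.637645e-15 sqft ≈ 9.638e-15 sqft (4 s.f.).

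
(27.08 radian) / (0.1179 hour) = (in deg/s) 3.656. Check: 27.08 radian = 27.08 rad. 1 hour = 3600 s, so 0.1179 hour = 0.1179 * 3600 = 424.44 s. Combine: 27.08 rad / 424.44 s = 0.063801715 rad/s. 1 deg/s = 0.017453293 rad/s, so 0.063801715 rad/s = 0.063801715 / 0.017453293 = 3.655569 deg/s ≈ 3.656 deg/s (4 s.f.).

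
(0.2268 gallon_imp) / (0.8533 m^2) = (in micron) 1 gallon_imp = 0.00454609 m^3, so 0.2268 gallon_imp = 0.2268 * 0.00454609 = 0.0010310532 m^3. 0.8533 m^2 is already in m^2. Combine: 0.0010310532 m^3 / 0.8533 m^2 = 0.0012083127 m. 1 micron = 1e-06 m, so 0.0012083127 m = 0.0012083127 / 1e-06 = 1208.3127 micron ≈ 1208 micron (4 s.f.). Final answer: 1208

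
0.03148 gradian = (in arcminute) 1.7. Check: 1 gradian = 0.015707963 rad, so 0.03148 gradian = 0.03148 * 0.015707963 = 0.00049448668 rad. 1 arcminute = 0.00029088821 rad, so 0.00049448668 rad = 0.00049448668 / 0.00029088821 = 1.69992 arcminute ≈ 1.7 arcminute (4 s.f.).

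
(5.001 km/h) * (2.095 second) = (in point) 1 km/h = 0.27777778 m/s, so 5.001 km/h = 5.001 * 0.27777778 = 1.3891667 m/s. 2.095 second = 2.095 s. Combine: 1.3891667 m/s * 2.095 s = 2.9103042 m. 1 point = 0.00035277778 m, so 2.9103042 m = 2.9103042 / 0.00035277778 = 8249.6811 point ≈ 8250 point (4 s.f.). Final answer: 8250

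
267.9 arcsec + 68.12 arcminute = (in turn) 1 arcsec = 4.8481368e-06 rad, so 267.9 arcsec = 267.9 * 4.8481368e-06 = 0.0012988159 rad. 1 arcminute = 0.00029088821 rad, so 68.12 arcminute = 68.12 * 0.00029088821 = 0.019815305 rad. Sum: 0.0012988159 + 0.019815305 = 0.021114121 rad. 1 turn = 6.2831853 rad, so 0.021114121 rad = 0.021114121 / 6.2831853 = 0.0033604167 turn ≈ 0.00336 turn (4 s.f.). Final answer: 0.00336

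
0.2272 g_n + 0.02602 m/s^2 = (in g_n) 0.2299. Check: 1 g_n = 9.80665 m/s^2, so 0.2272 g_n = 0.2272 * 9.80665 = 2.2280709 m/s^2. 0.02602 m/s^2 is already in m/s^2. Sum: 2.2280709 + 0.02602 = 2.2540909 m/s^2. 1 g_n = 9.80665 m/s^2, so 2.2540909 m/s^2 = 2.2540909 / 9.80665 = 0.2298533 g_n ≈ 0.2299 g_n (4 s.f.).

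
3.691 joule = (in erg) 3.691e+07. Check: 3.691 joule = 3.691 J. 1 erg = 1e-07 J, so 3.691 J = 3.691 / 1e-07 = 36910000 erg ≈ 3.691e+07 erg (4 s.f.).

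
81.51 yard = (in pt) 2.113e+05. Check: 1 yard = 0.9144 m, so 81.51 yard = 81.51 * 0.9144 = 74.532744 m. 1 pt = 0.00035277778 m, so 74.532744 m = 74.532744 / 0.00035277778 = 211273.92 pt ≈ 2.113e+05 pt (4 s.f.).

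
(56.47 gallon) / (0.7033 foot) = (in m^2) 0.9972. Check: 1 gallon = 0.0037854118 m^3, so 56.47 gallon = 56.47 * 0.0037854118 = 0.2137622 m^3. 1 foot = 0.3048 m, so 0.7033 foot = 0.7033 * 0.3048 = 0.21436584 m. Combine: 0.2137622 m^3 / 0.21436584 m = 0.99718408 m^2. Result: 0.99718408 m^2 ≈ 0.9972 m^2 (4 s.f.).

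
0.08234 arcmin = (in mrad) 1 arcmin = 0.00029088821 rad, so 0.08234 arcmin = 0.08234 * 0.00029088821 = 2.3951735e-05 rad. 1 mrad = 0.001 rad, so 2.3951735e-05 rad = 2.3951735e-05 / 0.001 = 0.023951735 mrad ≈ 0.02395 mrad (4 s.f.). Final answer: 0.02395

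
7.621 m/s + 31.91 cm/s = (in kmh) 7.621 m/s is already in m/s. 1 cm/s = 0.01 m/s, so 31.91 cm/s = 31.91 * 0.01 = 0.3191 m/s. Sum: 7.621 + 0.3191 = 7.9401 m/s. 1 kmh = 0.27777778 m/s, so 7.9401 m/s = 7.9401 / 0.27777778 = 28.58436 kmh ≈ 28.58 kmh (4 s.f.). Final answer: 28.58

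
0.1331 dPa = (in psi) 1 dPa = 0.1 Pa, so 0.1331 dPa = 0.1331 * 0.1 = 0.01331 Pa. 1 psi = 6894.7573 Pa, so 0.01331 Pa = 0.01331 / 6894.7573 = 1.9304523e-06 psi ≈ 1.93e-06 psi (4 s.f.). Final answer: 1.93e-06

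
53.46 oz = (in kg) 1 oz = 0.028349523 kg, so 53.46 oz = 53.46 * 0.028349523 = 1.5155655 kg. Result: 1.5155655 kg ≈ 1.516 kg (4 s.f.). Final answer: 1.516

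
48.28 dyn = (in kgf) 1 dyn = 1e-05 N, so 48.28 dyn = 48.28 * 1e-05 = 0.0004828 N. 1 kgf = 9.80665 N, so 0.0004828 N = 0.0004828 / 9.80665 = 4.9231899e-05 kgf ≈ 4.923e-05 kgf (4 s.f.). Final answer: 4.923e-05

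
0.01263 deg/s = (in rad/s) 1 deg/s = 0.017453293 rad/s, so 0.01263 deg/s = 0.01263 * 0.017453293 = 0.00022043508 rad/s. Result: 0.00022043508 rad/s ≈ 0.0002204 rad/s (4 s.f.). Final answer: 0.0002204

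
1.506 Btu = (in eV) 9.917e+21. Check: 1 Btu = 1055.0559 J, so 1.506 Btu = 1.506 * 1055.0559 = 1588.9141 J. 1 eV = 1.6021766e-19 J, so 1588.9141 J = 1588.9141 / 1.6021766e-19 = 9.9172219e+21 eV ≈ 9.917e+21 eV (4 s.f.).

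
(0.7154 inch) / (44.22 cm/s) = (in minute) 0.0006849. Check: 1 inch = 0.0254 m, so 0.7154 inch = 0.7154 * 0.0254 = 0.01817116 m. 1 cm/s = 0.01 m/s, so 44.22 cm/s = 44.22 * 0.01 = 0.4422 m/s. Combine: 0.01817116 m / 0.4422 m/s = 0.041092628 s. 1 minute = 60 s, so 0.041092628 s = 0.041092628 / 60 = 0.00068487713 minute ≈ 0.0006849 minute (4 s.f.).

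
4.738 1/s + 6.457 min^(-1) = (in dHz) 48.46. Check: 4.738 1/s = 4.738 Hz. 1 min^(-1) = 0.016666667 Hz, so 6.457 min^(-1) = 6.457 * 0.016666667 = 0.10761667 Hz. Sum: 4.738 + 0.10761667 = 4.8456167 Hz. 1 dHz = 0.1 Hz, so 4.8456167 Hz = 4.8456167 / 0.1 = 48.456167 dHz ≈ 48.46 dHz (4 s.f.).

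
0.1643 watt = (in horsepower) 0.1643 watt = 0.1643 W. 1 horsepower = 745.69987 W, so 0.1643 W = 0.1643 / 745.69987 = 0.00022032993 horsepower ≈ 0.0002203 horsepower (4 s.f.). Final answer: 0.0002203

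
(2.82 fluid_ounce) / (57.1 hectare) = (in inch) 5.75e-09. Check: 1 fluid_ounce = 2.957353e-05 m^3, so 2.82 fluid_ounce = 2.82 * 2.957353e-05 = 8.3397353e-05 m^3. 1 hectare = 10000 m^2, so 57.1 hectare = 57.1 * 10000 = 571000 m^2. Combine: 8.3397353e-05 m^3 / 571000 m^2 = 1.4605491e-10 m. 1 inch = 0.0254 m, so 1.4605491e-10 m = 1.4605491e-10 / 0.0254 = 5.7501933e-09 inch ≈ 5.75e-09 inch (4 s.f.).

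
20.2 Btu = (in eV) 1 Btu = 1055.0559 J, so 20.2 Btu = 20.2 * 1055.0559 = 21312.128 J. 1 eV = 1.6021766e-19 J, so 21312.128 J = 21312.128 / 1.6021766e-19 = 1.3301984e+23 eV ≈ 1.33e+23 eV (4 s.f.). Final answer: 1.33e+23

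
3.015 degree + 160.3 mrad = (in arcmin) 1 degree = 0.017453293 rad, so 3.015 degree = 3.015 * 0.017453293 = 0.052621677 rad. 1 mrad = 0.001 rad, so 160.3 mrad = 160.3 * 0.001 = 0.1603 rad. Sum: 0.052621677 + 0.1603 = 0.21292168 rad. 1 arcmin = 0.00029088821 rad, so 0.21292168 rad = 0.21292168 / 0.00029088821 = 731.97081 arcmin ≈ 732 arcmin (4 s.f.). Final answer: 732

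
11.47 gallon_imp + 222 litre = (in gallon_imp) 1 gallon_imp = 0.00454609 m^3, so 11.47 gallon_imp = 11.47 * 0.00454609 = 0.052143652 m^3. 1 litre = 0.001 m^3, so 222 litre = 222 * 0.001 = 0.222 m^3. Sum: 0.052143652 + 0.222 = 0.27414365 m^3. 1 gallon_imp = 0.00454609 m^3, so 0.27414365 m^3 = 0.27414365 / 0.00454609 = 60.303173 gallon_imp ≈ 60.3 gallon_imp (4 s.f.). Final answer: 60.3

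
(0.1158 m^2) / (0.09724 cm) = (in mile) 0.074. Check: 0.1158 m^2 is already in m^2. 1 cm = 0.01 m, so 0.09724 cm = 0.09724 * 0.01 = 0.0009724 m. Combine: 0.1158 m^2 / 0.0009724 m = 119.0868 m. 1 mile = 1609.344 m, so 119.0868 m = 119.0868 / 1609.344 = 0.073997104 mile ≈ 0.074 mile (4 s.f.).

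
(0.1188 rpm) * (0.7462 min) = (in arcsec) 1.149e+05. Check: 1 rpm = 0.10471976 rad/s, so 0.1188 rpm = 0.1188 * 0.10471976 = 0.012440707 rad/s. 1 min = 60 s, so 0.7462 min = 0.7462 * 60 = 44.772 s. Combine: 0.012440707 rad/s * 44.772 s = 0.55699533 rad. 1 arcsec = 4.8481368e-06 rad, so 0.55699533 rad = 0.55699533 / 4.8481368e-06 = 114888.53 arcsec ≈ 1.149e+05 arcsec (4 s.f.).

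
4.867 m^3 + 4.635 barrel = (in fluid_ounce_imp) 1.972e+05. Check: 4.867 m^3 is already in m^3. 1 barrel = 0.15898729 m^3, so 4.635 barrel = 4.635 * 0.15898729 = 0.73690611 m^3. Sum: 4.867 + 0.73690611 = 5.6039061 m^3. 1 fluid_ounce_imp = 2.8413063e-05 m^3, so 5.6039061 m^3 = 5.6039061 / 2.8413063e-05 = 197229.92 fluid_ounce_imp ≈ 1.972e+05 fluid_ounce_imp (4 s.f.).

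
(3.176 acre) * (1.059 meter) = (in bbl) 8.561e+04. Check: 1 acre = 4046.8564 m^2, so 3.176 acre = 3.176 * 4046.8564 = 12852.816 m^2. 1.059 meter = 1.059 m. Combine: 12852.816 m^2 * 1.059 m = 13611.132 m^3. 1 bbl = 0.15898729 m^3, so 13611.132 m^3 = 13611.132 / 0.15898729 = 85611.446 bbl ≈ 8.561e+04 bbl (4 s.f.).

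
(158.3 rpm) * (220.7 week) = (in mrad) 1 rpm = 0.10471976 rad/s, so 158.3 rpm = 158.3 * 0.10471976 = 16.577137 rad/s. 1 week = 604800 s, so 220.7 week = 220.7 * 604800 = 1.3347936e+08 s. Combine: 16.577137 rad/s * 1.3347936e+08 s = 2.2127057e+09 rad. 1 mrad = 0.001 rad, so 2.2127057e+09 rad = 2.2127057e+09 / 0.001 = 2.2127057e+12 mrad ≈ 2.213e+12 mrad (4 s.f.). Final answer: 2.213e+12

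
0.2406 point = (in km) 8.488e-08. Check: 1 point = 0.00035277778 m, so 0.2406 point = 0.2406 * 0.00035277778 = 8.4878333e-05 m. 1 km = 1000 m, so 8.4878333e-05 m = 8.4878333e-05 / 1000 = 8.4878333e-08 km ≈ 8.488e-08 km (4 s.f.).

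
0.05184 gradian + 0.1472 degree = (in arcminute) 1 gradian = 0.015707963 rad, so 0.05184 gradian = 0.05184 * 0.015707963 = 0.00081430082 rad. 1 degree = 0.017453293 rad, so 0.1472 degree = 0.1472 * 0.017453293 = 0.0025691247 rad. Sum: 0.00081430082 + 0.0025691247 = 0.0033834255 rad. 1 arcminute = 0.00029088821 rad, so 0.0033834255 rad = 0.0033834255 / 0.00029088821 = 11.63136 arcminute ≈ 11.63 arcminute (4 s.f.). Final answer: 11.63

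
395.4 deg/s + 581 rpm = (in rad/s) 67.74. Check: 1 deg/s = 0.017453293 rad/s, so 395.4 deg/s = 395.4 * 0.017453293 = 6.9010319 rad/s. 1 rpm = 0.10471976 rad/s, so 581 rpm = 581 * 0.10471976 = 60.842178 rad/s. Sum: 6.9010319 + 60.842178 = 67.74321 rad/s. Result: 67.74321 rad/s ≈ 67.74 rad/s (4 s.f.).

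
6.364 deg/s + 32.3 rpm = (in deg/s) 1 deg/s = 0.017453293 rad/s, so 6.364 deg/s = 6.364 * 0.017453293 = 0.11107275 rad/s. 1 rpm = 0.10471976 rad/s, so 32.3 rpm = 32.3 * 0.10471976 = 3.3824481 rad/s. Sum: 0.11107275 + 3.3824481 = 3.4935208 rad/s. 1 deg/s = 0.017453293 rad/s, so 3.4935208 rad/s = 3.4935208 / 0.017453293 = 200.164 deg/s ≈ 200.2 deg/s (4 s.f.). Final answer: 200.2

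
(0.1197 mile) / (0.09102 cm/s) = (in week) 1 mile = 1609.344 m, so 0.1197 mile = 0.1197 * 1609.344 = 192.63848 m. 1 cm/s = 0.01 m/s, so 0.09102 cm/s = 0.09102 * 0.01 = 0.0009102 m/s. Combine: 192.63848 m / 0.0009102 m/s = 211644.12 s. 1 week = 604800 s, so 211644.12 s = 211644.12 / 604800 = 0.34994067 week ≈ 0.3499 week (4 s.f.). Final answer: 0.3499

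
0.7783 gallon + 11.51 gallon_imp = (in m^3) 1 gallon = 0.0037854118 m^3, so 0.7783 gallon = 0.7783 * 0.0037854118 = 0.002946186 m^3. 1 gallon_imp = 0.00454609 m^3, so 11.51 gallon_imp = 11.51 * 0.00454609 = 0.052325496 m^3. Sum: 0.002946186 + 0.052325496 = 0.055271682 m^3. Result: 0.055271682 m^3 ≈ 0.05527 m^3 (4 s.f.). Final answer: 0.05527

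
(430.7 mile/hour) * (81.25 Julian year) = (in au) 1 mile/hour = 0.44704 m/s, so 430.7 mile/hour = 430.7 * 0.44704 = 192.54013 m/s. 1 Julian year = 31557600 s, so 81.25 Julian year = 81.25 * 31557600 = 2.564055e+09 s. Combine: 192.54013 m/s * 2.564055e+09 s = 4.9368348e+11 m. 1 au = 1.4959787e+11 m, so 4.9368348e+11 m = 4.9368348e+11 / 1.4959787e+11 = 3.3000702 au ≈ 3.3 au (4 s.f.). Final answer: 3.3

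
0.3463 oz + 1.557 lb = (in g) 1 oz = 0.028349523 kg, so 0.3463 oz = 0.3463 * 0.028349523 = 0.0098174399 kg. 1 lb = 0.45359237 kg, so 1.557 lb = 1.557 * 0.45359237 = 0.70624332 kg. Sum: 0.0098174399 + 0.70624332 = 0.71606076 kg. 1 g = 0.001 kg, so 0.71606076 kg = 0.71606076 / 0.001 = 716.06076 g ≈ 716.1 g (4 s.f.). Final answer: 716.1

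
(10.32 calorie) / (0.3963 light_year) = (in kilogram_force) 1.174e-15. Check: 1 calorie = 4.184 J, so 10.32 calorie = 10.32 * 4.184 = 43.17888 J. 1 light_year = 9.4607305e+15 m, so 0.3963 light_year = 0.3963 * 9.4607305e+15 = 3.7492875e+15 m. Combine: 43.17888 J / 3.7492875e+15 m = 1.1516556e-14 N. 1 kilogram_force = 9.80665 N, so 1.1516556e-14 N = 1.1516556e-14 / 9.80665 = 1.1743619e-15 kilogram_force ≈ 1.174e-15 kilogram_force (4 s.f.).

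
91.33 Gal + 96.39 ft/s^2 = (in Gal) 1 Gal = 0.01 m/s^2, so 91.33 Gal = 91.33 * 0.01 = 0.9133 m/s^2. 1 ft/s^2 = 0.3048 m/s^2, so 96.39 ft/s^2 = 96.39 * 0.3048 = 29.379672 m/s^2. Sum: 0.9133 + 29.379672 = 30.292972 m/s^2. 1 Gal = 0.01 m/s^2, so 30.292972 m/s^2 = 30.292972 / 0.01 = 3029.2972 Gal ≈ 3029 Gal (4 s.f.). Final answer: 3029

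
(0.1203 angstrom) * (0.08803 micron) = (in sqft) 1.14e-17. Check: 1 angstrom = 1e-10 m, so 0.1203 angstrom = 0.1203 * 1e-10 = 1.203e-11 m. 1 micron = 1e-06 m, so 0.08803 micron = 0.08803 * 1e-06 = 8.803e-08 m. Combine: 1.203e-11 m * 8.803e-08 m = 1.0590009e-18 m^2. 1 sqft = 0.09290304 m^2, so 1.0590009e-18 m^2 = 1.0590009e-18 / 0.09290304 = 1.1398991e-17 sqft ≈ 1.14e-17 sqft (4 s.f.).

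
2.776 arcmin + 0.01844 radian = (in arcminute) 1 arcmin = 0.00029088821 rad, so 2.776 arcmin = 2.776 * 0.00029088821 = 0.00080750567 rad. 0.01844 radian = 0.01844 rad. Sum: 0.00080750567 + 0.01844 = 0.019247506 rad. 1 arcminute = 0.00029088821 rad, so 0.019247506 rad = 0.019247506 / 0.00029088821 = 66.16805 arcminute ≈ 66.17 arcminute (4 s.f.). Final answer: 66.17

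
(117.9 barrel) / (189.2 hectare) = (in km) 1 barrel = 0.15898729 m^3, so 117.9 barrel = 117.9 * 0.15898729 = 18.744602 m^3. 1 hectare = 10000 m^2, so 189.2 hectare = 189.2 * 10000 = 1892000 m^2. Combine: 18.744602 m^3 / 1892000 m^2 = 9.907295e-06 m. 1 km = 1000 m, so 9.907295e-06 m = 9.907295e-06 / 1000 = 9.907295e-09 km ≈ 9.907e-09 km (4 s.f.). Final answer: 9.907e-09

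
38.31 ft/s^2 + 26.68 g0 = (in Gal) 1 ft/s^2 = 0.3048 m/s^2, so 38.31 ft/s^2 = 38.31 * 0.3048 = 11.676888 m/s^2. 1 g0 = 9.80665 m/s^2, so 26.68 g0 = 26.68 * 9.80665 = 261.64142 m/s^2. Sum: 11.676888 + 261.64142 = 273.31831 m/s^2. 1 Gal = 0.01 m/s^2, so 273.31831 m/s^2 = 273.31831 / 0.01 = 27331.831 Gal ≈ 2.733e+04 Gal (4 s.f.). Final answer: 2.733e+04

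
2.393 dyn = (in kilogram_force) 2.44e-06. Check: 1 dyn = 1e-05 N, so 2.393 dyn = 2.393 * 1e-05 = 2.393e-05 N. 1 kilogram_force = 9.80665 N, so 2.393e-05 N = 2.393e-05 / 9.80665 = 2.4401809e-06 kilogram_force ≈ 2.44e-06 kilogram_force (4 s.f.).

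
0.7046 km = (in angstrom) 7.046e+12. Check: 1 km = 1000 m, so 0.7046 km = 0.7046 * 1000 = 704.6 m. 1 angstrom = 1e-10 m, so 704.6 m = 704.6 / 1e-10 = 7.046e+12 angstrom.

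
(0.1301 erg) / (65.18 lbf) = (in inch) 1 erg = 1e-07 J, so 0.1301 erg = 0.1301 * 1e-07 = 1.301e-08 J. 1 lbf = 4.4482216 N, so 65.18 lbf = 65.18 * 4.4482216 = 289.93508 N. Combine: 1.301e-08 J / 289.93508 N = 4.4872113e-11 m. 1 inch = 0.0254 m, so 4.4872113e-11 m = 4.4872113e-11 / 0.0254 = 1.7666186e-09 inch ≈ 1.767e-09 inch (4 s.f.). Final answer: 1.767e-09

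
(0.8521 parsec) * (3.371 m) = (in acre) 1 parsec = 3.0856776e+16 m, so 0.8521 parsec = 0.8521 * 3.0856776e+16 = 2.6293059e+16 m. 3.371 m is already in m. Combine: 2.6293059e+16 m * 3.371 m = 8.8633901e+16 m^2. 1 acre = 4046.8564 m^2, so 8.8633901e+16 m^2 = 8.8633901e+16 / 4046.8564 = 2.1901914e+13 acre ≈ 2.19e+13 acre (4 s.f.). Final answer: 2.19e+13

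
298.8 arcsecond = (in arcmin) 1 arcsecond = 4.8481368e-06 rad, so 298.8 arcsecond = 298.8 * 4.8481368e-06 = 0.0014486233 rad. 1 arcmin = 0.00029088821 rad, so 0.0014486233 rad = 0.0014486233 / 0.00029088821 = 4.98 arcmin. Final answer: 4.98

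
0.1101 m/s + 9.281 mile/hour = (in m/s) 4.259. Check: 0.1101 m/s is already in m/s. 1 mile/hour = 0.44704 m/s, so 9.281 mile/hour = 9.281 * 0.44704 = 4.1489782 m/s. Sum: 0.1101 + 4.1489782 = 4.2590782 m/s. Result: 4.2590782 m/s ≈ 4.259 m/s (4 s.f.).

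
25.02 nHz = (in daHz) 2.502e-09. Check: 1 nHz = 1e-09 Hz, so 25.02 nHz = 25.02 * 1e-09 = 2.502e-08 Hz. 1 daHz = 10 Hz, so 2.502e-08 Hz = 2.502e-08 / 10 = 2.502e-09 daHz.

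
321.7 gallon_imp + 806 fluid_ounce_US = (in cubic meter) 1 gallon_imp = 0.00454609 m^3, so 321.7 gallon_imp = 321.7 * 0.00454609 = 1.4624772 m^3. 1 fluid_ounce_US = 2.957353e-05 m^3, so 806 fluid_ounce_US = 806 * 2.957353e-05 = 0.023836265 m^3. Sum: 1.4624772 + 0.023836265 = 1.4863134 m^3. 1.4863134 m^3 = 1.4863134 cubic meter ≈ 1.486 cubic meter (4 s.f.). Final answer: 1.486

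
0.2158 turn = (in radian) 1.356. Check: 1 turn = 6.2831853 rad, so 0.2158 turn = 0.2158 * 6.2831853 = 1.3559114 rad. 1.3559114 rad = 1.3559114 radian ≈ 1.356 radian (4 s.f.).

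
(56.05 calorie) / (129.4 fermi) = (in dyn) 1.812e+20. Check: 1 calorie = 4.184 J, so 56.05 calorie = 56.05 * 4.184 = 234.5132 J. 1 fermi = 1e-15 m, so 129.4 fermi = 129.4 * 1e-15 = 1.294e-13 m. Combine: 234.5132 J / 1.294e-13 m = 1.8123122e+15 N. 1 dyn = 1e-05 N, so 1.8123122e+15 N = 1.8123122e+15 / 1e-05 = 1.8123122e+20 dyn ≈ 1.812e+20 dyn (4 s.f.).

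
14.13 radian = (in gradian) 14.13 radian = 14.13 rad. 1 gradian = 0.015707963 rad, so 14.13 rad = 14.13 / 0.015707963 = 899.54374 gradian ≈ 899.5 gradian (4 s.f.). Final answer: 899.5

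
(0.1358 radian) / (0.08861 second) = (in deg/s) 0.1358 radian = 0.1358 rad. 0.08861 second = 0.08861 s. Combine: 0.1358 rad / 0.08861 s = 1.5325584 rad/s. 1 deg/s = 0.017453293 rad/s, so 1.5325584 rad/s = 1.5325584 / 0.017453293 = 87.809128 deg/s ≈ 87.81 deg/s (4 s.f.). Final answer: 87.81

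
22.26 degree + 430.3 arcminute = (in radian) 1 degree = 0.017453293 rad, so 22.26 degree = 22.26 * 0.017453293 = 0.38851029 rad. 1 arcminute = 0.00029088821 rad, so 430.3 arcminute = 430.3 * 0.00029088821 = 0.1251692 rad. Sum: 0.38851029 + 0.1251692 = 0.51367949 rad. 0.51367949 rad = 0.51367949 radian ≈ 0.5137 radian (4 s.f.). Final answer: 0.5137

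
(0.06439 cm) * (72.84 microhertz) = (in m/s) 4.69e-08. Check: 1 cm = 0.01 m, so 0.06439 cm = 0.06439 * 0.01 = 0.0006439 m. 1 microhertz = 1e-06 Hz, so 72.84 microhertz = 72.84 * 1e-06 = 7.284e-05 Hz. Combine: 0.0006439 m * 7.284e-05 Hz = 4.6901676e-08 m/s. Result: 4.6901676e-08 m/s ≈ 4.69e-08 m/s (4 s.f.).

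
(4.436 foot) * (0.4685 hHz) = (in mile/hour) 1 foot = 0.3048 m, so 4.436 foot = 4.436 * 0.3048 = 1.3520928 m. 1 hHz = 100 Hz, so 0.4685 hHz = 0.4685 * 100 = 46.85 Hz. Combine: 1.3520928 m * 46.85 Hz = 63.345548 m/s. 1 mile/hour = 0.44704 m/s, so 63.345548 m/s = 63.345548 / 0.44704 = 141.69995 mile/hour ≈ 141.7 mile/hour (4 s.f.). Final answer: 141.7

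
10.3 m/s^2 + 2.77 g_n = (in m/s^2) 10.3 m/s^2 is already in m/s^2. 1 g_n = 9.80665 m/s^2, so 2.77 g_n = 2.77 * 9.80665 = 27.16442 m/s^2. Sum: 10.3 + 27.16442 = 37.464421 m/s^2. Result: 37.464421 m/s^2 ≈ 37.46 m/s^2 (4 s.f.). Final answer: 37.46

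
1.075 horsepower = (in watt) 1 horsepower = 745.69987 W, so 1.075 horsepower = 1.075 * 745.69987 = 801.62736 W. 801.62736 W = 801.62736 watt ≈ 801.6 watt (4 s.f.). Final answer: 801.6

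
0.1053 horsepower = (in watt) 1 horsepower = 745.69987 W, so 0.1053 horsepower = 0.1053 * 745.69987 = 78.522196 W. 78.522196 W = 78.522196 watt ≈ 78.52 watt (4 s.f.). Final answer: 78.52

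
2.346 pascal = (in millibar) 0.02346. Check: 2.346 pascal = 2.346 Pa. 1 millibar = 100 Pa, so 2.346 Pa = 2.346 / 100 = 0.02346 millibar.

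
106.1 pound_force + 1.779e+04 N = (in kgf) 1862. Check: 1 pound_force = 4.4482216 N, so 106.1 pound_force = 106.1 * 4.4482216 = 471.95631 N. 1.779e+04 N is already in N. Sum: 471.95631 + 17790 = 18261.956 N. 1 kgf = 9.80665 N, so 18261.956 N = 18261.956 / 9.80665 = 1862.2013 kgf ≈ 1862 kgf (4 s.f.).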